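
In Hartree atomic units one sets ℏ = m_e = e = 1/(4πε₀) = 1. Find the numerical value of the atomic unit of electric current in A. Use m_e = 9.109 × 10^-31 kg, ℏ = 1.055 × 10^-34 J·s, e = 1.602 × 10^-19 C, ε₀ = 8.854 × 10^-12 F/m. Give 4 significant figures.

6.612 × 10^-3 A

I_au = e E_h/ℏ = m_e e⁵/((4πε₀)²ℏ³)
E_h = 4.354 × 10^-18 J
e·E_h/ℏ = 6.612 × 10^-3 A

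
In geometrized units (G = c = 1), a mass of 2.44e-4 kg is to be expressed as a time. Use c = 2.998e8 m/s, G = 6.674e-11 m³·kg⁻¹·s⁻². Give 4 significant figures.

Mass → time via G/c³.
2.44e-4 kg × (G/c³) = 6.043e-40 s

6.043e-40 s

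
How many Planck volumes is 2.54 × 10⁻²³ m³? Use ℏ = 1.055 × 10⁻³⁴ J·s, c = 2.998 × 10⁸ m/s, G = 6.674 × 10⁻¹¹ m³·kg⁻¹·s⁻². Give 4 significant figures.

6.013 × 10⁸¹

Planck volume: V_P = (ℏG/c³)^(3/2) = 4.224 × 10⁻¹⁰⁵ m³.
2.54 × 10⁻²³ / 4.224 × 10⁻¹⁰⁵ = 6.013 × 10⁸¹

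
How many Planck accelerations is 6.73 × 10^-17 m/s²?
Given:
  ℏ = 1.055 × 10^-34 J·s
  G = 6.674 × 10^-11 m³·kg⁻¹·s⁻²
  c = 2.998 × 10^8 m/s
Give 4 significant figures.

Planck acceleration: a_P = √(c⁷/(ℏG)) = 5.560 × 10^51 m/s².
6.73 × 10^-17 / 5.560 × 10^51 = 1.210 × 10^-68

1.210 × 10^-68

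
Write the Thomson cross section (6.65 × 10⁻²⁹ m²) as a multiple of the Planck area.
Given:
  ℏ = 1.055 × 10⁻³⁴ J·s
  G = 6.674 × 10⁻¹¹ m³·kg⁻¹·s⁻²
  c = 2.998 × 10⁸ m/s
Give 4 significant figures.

2.545 × 10⁴¹

Planck area: A_P = ℏG/c³ = 2.613 × 10⁻⁷⁰ m².
6.65 × 10⁻²⁹ / 2.613 × 10⁻⁷⁰ = 2.545 × 10⁴¹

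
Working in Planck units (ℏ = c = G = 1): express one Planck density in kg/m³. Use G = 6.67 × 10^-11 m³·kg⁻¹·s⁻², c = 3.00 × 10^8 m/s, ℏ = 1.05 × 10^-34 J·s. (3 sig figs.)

5.20 × 10^96 kg/m³

Dimensional analysis gives ρ_P = c⁵/(ℏG²).
  = 2.43 × 10^42 / 4.67 × 10^-55
  = 5.20 × 10^96 kg/m³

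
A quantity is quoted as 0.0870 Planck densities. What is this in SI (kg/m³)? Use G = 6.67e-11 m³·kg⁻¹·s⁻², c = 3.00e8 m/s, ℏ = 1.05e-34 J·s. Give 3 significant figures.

One Planck density: ρ_P = c⁵/(ℏG²) = 5.20e96 kg/m³.
0.0870 × 5.20e96 kg/m³ = 4.53e95 kg/m³

4.53e95 kg/m³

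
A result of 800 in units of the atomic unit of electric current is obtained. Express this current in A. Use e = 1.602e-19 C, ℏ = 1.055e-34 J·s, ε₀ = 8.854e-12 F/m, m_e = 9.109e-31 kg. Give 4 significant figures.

5.290 A

One atomic unit of electric current: I_au = e E_h/ℏ = m_e e⁵/((4πε₀)²ℏ³) = 6.612e-3 A.
800 × 6.612e-3 A = 5.290 A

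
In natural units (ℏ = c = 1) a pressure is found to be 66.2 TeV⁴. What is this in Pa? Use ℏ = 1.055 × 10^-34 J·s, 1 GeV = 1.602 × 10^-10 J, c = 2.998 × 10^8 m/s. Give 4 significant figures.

1.378 × 10^51 Pa

Pressure is [E]/[L]³ = [E]⁴/(ℏc)³.
1 GeV⁴ → 1/(ℏc)³ × (1 GeV in J)⁴ = 2.082 × 10^37 Pa.
Convert the energy scale: 66.2 TeV⁴ = 6.62 × 10^13 GeV⁴.
Result: 6.62 × 10^13 × 2.082 × 10^37 = 1.378 × 10^51 Pa.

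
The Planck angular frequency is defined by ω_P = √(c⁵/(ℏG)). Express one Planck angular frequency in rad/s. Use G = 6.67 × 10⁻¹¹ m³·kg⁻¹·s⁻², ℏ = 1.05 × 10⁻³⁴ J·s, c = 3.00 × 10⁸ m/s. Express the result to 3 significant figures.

ω_P = √(c⁵/(ℏG))
  = √(3.47 × 10⁸⁶)
  = 1.86 × 10⁴³ rad/s

1.86 × 10⁴³ rad/s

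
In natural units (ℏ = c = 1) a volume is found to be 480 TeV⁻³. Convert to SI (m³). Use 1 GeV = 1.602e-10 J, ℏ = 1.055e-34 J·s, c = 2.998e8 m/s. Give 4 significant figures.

Volume is [L]³ = [E]⁻³·(ℏc)³.
1 GeV⁻³ → (ℏc)³ × (1 GeV in J)⁻³ = 7.696e-48 m³.
Convert the energy scale: 480 TeV⁻³ = 4.80e-7 GeV⁻³.
Result: 4.80e-7 × 7.696e-48 = 3.694e-54 m³.

3.694e-54 m³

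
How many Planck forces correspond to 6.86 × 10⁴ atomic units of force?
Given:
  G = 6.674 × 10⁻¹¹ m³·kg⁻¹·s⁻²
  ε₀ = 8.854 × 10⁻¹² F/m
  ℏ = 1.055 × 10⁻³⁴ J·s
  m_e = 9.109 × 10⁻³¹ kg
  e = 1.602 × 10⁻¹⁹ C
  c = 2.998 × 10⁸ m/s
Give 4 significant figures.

4.658 × 10⁻⁴⁷

atomic unit of force: F_au = E_h/a₀ = m_e²e⁶/((4πε₀)³ℏ⁴) = 8.220 × 10⁻⁸ N
Planck force: F_P = c⁴/G = 1.210 × 10⁴⁴ N
6.86 × 10⁴ × 8.220 × 10⁻⁸ / 1.210 × 10⁴⁴ = 4.658 × 10⁻⁴⁷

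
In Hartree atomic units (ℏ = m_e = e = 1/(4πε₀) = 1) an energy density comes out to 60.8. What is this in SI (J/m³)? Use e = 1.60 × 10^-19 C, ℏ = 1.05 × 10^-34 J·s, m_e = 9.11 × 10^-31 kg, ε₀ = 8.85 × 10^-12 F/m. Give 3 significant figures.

One atomic unit of energy density: u_au = E_h/a₀³ = m_e⁴e¹⁰/((4πε₀)⁵ℏ⁸) = 3.01 × 10^13 J/m³.
60.8 × 3.01 × 10^13 J/m³ = 1.83 × 10^15 J/m³

1.83 × 10^15 J/m³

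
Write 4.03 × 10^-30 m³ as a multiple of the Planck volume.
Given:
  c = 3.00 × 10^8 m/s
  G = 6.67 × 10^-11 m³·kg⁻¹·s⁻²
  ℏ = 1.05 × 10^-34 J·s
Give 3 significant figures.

9.65 × 10^74

Planck volume: V_P = (ℏG/c³)^(3/2) = 4.18 × 10^-105 m³.
4.03 × 10^-30 / 4.18 × 10^-105 = 9.65 × 10^74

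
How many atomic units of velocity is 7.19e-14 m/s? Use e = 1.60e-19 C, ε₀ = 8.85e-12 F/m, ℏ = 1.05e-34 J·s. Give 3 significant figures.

atomic unit of velocity: v_au = e²/(4πε₀ℏ) = 2.19e6 m/s.
7.19e-14 / 2.19e6 = 3.28e-20

3.28e-20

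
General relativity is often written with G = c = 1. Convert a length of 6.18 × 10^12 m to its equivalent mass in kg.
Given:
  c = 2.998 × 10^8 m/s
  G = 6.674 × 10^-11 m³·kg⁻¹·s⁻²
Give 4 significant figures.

8.323 × 10^39 kg

Length → mass via c²/G.
6.18 × 10^12 m × (c²/G) = 8.323 × 10^39 kg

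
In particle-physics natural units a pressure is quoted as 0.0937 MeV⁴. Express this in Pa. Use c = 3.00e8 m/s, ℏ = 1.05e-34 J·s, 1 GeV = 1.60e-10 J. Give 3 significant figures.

1.96e24 Pa

Pressure is [E]/[L]³ = [E]⁴/(ℏc)³.
1 GeV⁴ → 1/(ℏc)³ × (1 GeV in J)⁴ = 2.10e37 Pa.
Convert the energy scale: 0.0937 MeV⁴ = 9.37e-14 GeV⁴.
Result: 9.37e-14 × 2.10e37 = 1.96e24 Pa.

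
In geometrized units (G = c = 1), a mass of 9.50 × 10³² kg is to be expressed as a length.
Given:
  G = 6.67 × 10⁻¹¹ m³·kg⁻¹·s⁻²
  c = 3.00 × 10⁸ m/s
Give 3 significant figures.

In G = c = 1 units mass has dimensions of length; the conversion factor is G/c².
9.50 × 10³² kg × (G/c²) = 7.04 × 10⁵ m

7.04 × 10⁵ m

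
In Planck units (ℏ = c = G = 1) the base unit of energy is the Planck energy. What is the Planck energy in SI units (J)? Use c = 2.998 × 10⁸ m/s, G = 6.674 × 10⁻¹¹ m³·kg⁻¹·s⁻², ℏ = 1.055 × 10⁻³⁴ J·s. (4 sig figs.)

E_P = √(ℏc⁵/G)
  = √(3.828 × 10¹⁸)
  = 1.957 × 10⁹ J

1.957 × 10⁹ J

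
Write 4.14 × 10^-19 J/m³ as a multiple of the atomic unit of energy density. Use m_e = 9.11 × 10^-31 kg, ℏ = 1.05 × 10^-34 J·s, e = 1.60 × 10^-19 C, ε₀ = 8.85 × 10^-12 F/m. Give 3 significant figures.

atomic unit of energy density: u_au = E_h/a₀³ = m_e⁴e¹⁰/((4πε₀)⁵ℏ⁸) = 3.01 × 10^13 J/m³.
4.14 × 10^-19 / 3.01 × 10^13 = 1.37 × 10^-32

1.37 × 10^-32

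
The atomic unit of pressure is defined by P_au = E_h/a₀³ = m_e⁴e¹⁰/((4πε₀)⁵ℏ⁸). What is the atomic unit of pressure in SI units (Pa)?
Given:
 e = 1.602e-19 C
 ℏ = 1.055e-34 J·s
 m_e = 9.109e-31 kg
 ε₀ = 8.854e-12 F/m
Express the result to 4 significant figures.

P_au = E_h/a₀³ = m_e⁴e¹⁰/((4πε₀)⁵ℏ⁸)
E_h = 4.354e-18 J
a₀ = 5.297e-11 m
E_h/a₀³ = 2.929e13 Pa

2.929e13 Pa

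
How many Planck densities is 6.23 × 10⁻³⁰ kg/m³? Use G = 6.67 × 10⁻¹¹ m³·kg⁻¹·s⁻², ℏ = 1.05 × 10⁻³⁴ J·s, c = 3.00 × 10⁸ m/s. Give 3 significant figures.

Planck density: ρ_P = c⁵/(ℏG²) = 5.20 × 10⁹⁶ kg/m³.
6.23 × 10⁻³⁰ / 5.20 × 10⁹⁶ = 1.20 × 10⁻¹²⁶

1.20 × 10⁻¹²⁶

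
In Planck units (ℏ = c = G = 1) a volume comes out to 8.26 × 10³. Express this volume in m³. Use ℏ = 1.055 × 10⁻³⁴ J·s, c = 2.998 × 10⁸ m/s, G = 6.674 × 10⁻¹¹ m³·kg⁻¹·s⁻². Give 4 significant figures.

3.489 × 10⁻¹⁰¹ m³

One Planck volume: V_P = (ℏG/c³)^(3/2) = 4.224 × 10⁻¹⁰⁵ m³.
8.26 × 10³ × 4.224 × 10⁻¹⁰⁵ m³ = 3.489 × 10⁻¹⁰¹ m³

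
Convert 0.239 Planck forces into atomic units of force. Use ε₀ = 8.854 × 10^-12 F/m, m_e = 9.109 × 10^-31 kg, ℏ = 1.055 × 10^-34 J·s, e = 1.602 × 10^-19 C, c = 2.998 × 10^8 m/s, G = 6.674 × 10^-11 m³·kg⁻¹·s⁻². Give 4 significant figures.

Planck force: F_P = c⁴/G = 1.210 × 10^44 N
atomic unit of force: F_au = E_h/a₀ = m_e²e⁶/((4πε₀)³ℏ⁴) = 8.220 × 10^-8 N
0.239 × 1.210 × 10^44 / 8.220 × 10^-8 = 3.519 × 10^50

3.519 × 10^50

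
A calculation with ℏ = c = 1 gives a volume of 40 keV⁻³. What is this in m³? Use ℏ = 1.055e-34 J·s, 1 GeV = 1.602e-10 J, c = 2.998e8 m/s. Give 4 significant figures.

3.078e-28 m³

Volume is [L]³ = [E]⁻³·(ℏc)³.
1 GeV⁻³ → (ℏc)³ × (1 GeV in J)⁻³ = 7.696e-48 m³.
Convert the energy scale: 40 keV⁻³ = 4.00e19 GeV⁻³.
Result: 4.00e19 × 7.696e-48 = 3.078e-28 m³.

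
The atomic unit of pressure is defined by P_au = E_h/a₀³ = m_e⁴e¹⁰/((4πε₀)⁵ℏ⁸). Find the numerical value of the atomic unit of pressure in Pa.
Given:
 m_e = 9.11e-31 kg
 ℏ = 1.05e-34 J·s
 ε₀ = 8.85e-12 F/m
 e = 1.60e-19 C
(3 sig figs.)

P_au = E_h/a₀³ = m_e⁴e¹⁰/((4πε₀)⁵ℏ⁸)
E_h = 4.38e-18 J
a₀ = 5.26e-11 m
E_h/a₀³ = 3.01e13 Pa

3.01e13 Pa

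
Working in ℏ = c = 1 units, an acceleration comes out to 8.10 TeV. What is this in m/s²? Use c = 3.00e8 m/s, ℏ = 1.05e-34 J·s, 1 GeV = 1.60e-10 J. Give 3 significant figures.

Acceleration is [L]/[T]² = c·[E]/ℏ.
1 GeV → c/ℏ × (1 GeV in J) = 4.57e32 m/s².
Convert the energy scale: 8.10 TeV = 8.10e3 GeV.
Result: 8.10e3 × 4.57e32 = 3.70e36 m/s².

3.70e36 m/s²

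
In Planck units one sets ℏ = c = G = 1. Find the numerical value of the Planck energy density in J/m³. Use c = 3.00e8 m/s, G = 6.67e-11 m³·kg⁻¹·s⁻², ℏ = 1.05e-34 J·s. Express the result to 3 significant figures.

u_P = c⁷/(ℏG²)
  = 2.19e59 / 4.67e-55
  = 4.68e113 J/m³

4.68e113 J/m³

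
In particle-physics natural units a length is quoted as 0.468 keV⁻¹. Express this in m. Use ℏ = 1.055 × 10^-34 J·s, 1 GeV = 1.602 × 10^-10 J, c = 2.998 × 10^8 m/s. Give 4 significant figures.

A length is [E]⁻¹ in ℏ=c=1; restore one factor of ℏc.
1 GeV⁻¹ → ℏc × (1 GeV in J)⁻¹ = 1.974 × 10^-16 m.
Convert the energy scale: 0.468 keV⁻¹ = 4.68 × 10^5 GeV⁻¹.
Result: 4.68 × 10^5 × 1.974 × 10^-16 = 9.240 × 10^-11 m.

9.240 × 10^-11 m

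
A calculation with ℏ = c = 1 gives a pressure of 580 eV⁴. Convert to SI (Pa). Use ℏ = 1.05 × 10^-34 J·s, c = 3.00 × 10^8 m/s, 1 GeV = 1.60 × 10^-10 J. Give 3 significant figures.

Pressure is [E]/[L]³ = [E]⁴/(ℏc)³.
1 GeV⁴ → 1/(ℏc)³ × (1 GeV in J)⁴ = 2.10 × 10^37 Pa.
Convert the energy scale: 580 eV⁴ = 5.80 × 10^-34 GeV⁴.
Result: 5.80 × 10^-34 × 2.10 × 10^37 = 1.22 × 10^4 Pa.

1.22 × 10^4 Pa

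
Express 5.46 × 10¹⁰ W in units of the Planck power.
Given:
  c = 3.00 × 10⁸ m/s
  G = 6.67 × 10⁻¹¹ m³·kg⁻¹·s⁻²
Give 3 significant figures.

1.50 × 10⁻⁴²

Planck power: P_P = c⁵/G = 3.64 × 10⁵² W.
5.46 × 10¹⁰ / 3.64 × 10⁵² = 1.50 × 10⁻⁴²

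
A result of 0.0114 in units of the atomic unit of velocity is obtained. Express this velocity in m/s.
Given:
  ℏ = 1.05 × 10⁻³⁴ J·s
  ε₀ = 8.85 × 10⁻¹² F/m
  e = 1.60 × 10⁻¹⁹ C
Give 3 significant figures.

2.50 × 10⁴ m/s

One atomic unit of velocity: v_au = e²/(4πε₀ℏ) = 2.19 × 10⁶ m/s.
0.0114 × 2.19 × 10⁶ m/s = 2.50 × 10⁴ m/s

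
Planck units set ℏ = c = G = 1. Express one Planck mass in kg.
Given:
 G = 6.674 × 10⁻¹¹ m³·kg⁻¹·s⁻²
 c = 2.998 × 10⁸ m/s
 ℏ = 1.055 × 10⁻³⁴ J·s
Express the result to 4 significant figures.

From ℏ = c = G = 1 the mass scale is m_P = √(ℏc/G).
  = √(4.739 × 10⁻¹⁶)
  = 2.177 × 10⁻⁸ kg

2.177 × 10⁻⁸ kg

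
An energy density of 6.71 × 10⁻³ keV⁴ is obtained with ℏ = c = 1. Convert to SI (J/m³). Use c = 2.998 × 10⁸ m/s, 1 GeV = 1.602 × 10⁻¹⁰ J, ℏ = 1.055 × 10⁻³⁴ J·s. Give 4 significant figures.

1.397 × 10¹¹ J/m³

[E]/[L]³ = [E]⁴/(ℏc)³; restore (ℏc)⁻³.
1 GeV⁴ → 1/(ℏc)³ × (1 GeV in J)⁴ = 2.082 × 10³⁷ J/m³.
Convert the energy scale: 6.71 × 10⁻³ keV⁴ = 6.71 × 10⁻²⁷ GeV⁴.
Result: 6.71 × 10⁻²⁷ × 2.082 × 10³⁷ = 1.397 × 10¹¹ J/m³.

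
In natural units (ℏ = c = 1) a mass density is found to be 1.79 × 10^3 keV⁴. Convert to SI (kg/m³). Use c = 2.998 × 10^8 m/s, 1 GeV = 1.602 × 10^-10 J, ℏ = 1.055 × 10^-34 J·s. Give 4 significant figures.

0.4146 kg/m³

Mass density is [E]/(c²[L]³) = [E]⁴/(ℏ³c⁵).
1 GeV⁴ → 1/(ℏ³c⁵) × (1 GeV in J)⁴ = 2.316 × 10^20 kg/m³.
Convert the energy scale: 1.79 × 10^3 keV⁴ = 1.79 × 10^-21 GeV⁴.
Result: 1.79 × 10^-21 × 2.316 × 10^20 = 0.4146 kg/m³.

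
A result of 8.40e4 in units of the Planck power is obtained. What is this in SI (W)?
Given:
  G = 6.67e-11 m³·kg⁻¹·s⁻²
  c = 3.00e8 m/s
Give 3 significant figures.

3.06e57 W

One Planck power: P_P = c⁵/G = 3.64e52 W.
8.40e4 × 3.64e52 W = 3.06e57 W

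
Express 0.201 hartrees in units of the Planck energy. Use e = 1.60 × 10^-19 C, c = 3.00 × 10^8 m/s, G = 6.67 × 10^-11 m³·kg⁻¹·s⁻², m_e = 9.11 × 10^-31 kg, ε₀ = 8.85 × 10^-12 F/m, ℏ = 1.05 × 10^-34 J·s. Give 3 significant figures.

4.50 × 10^-28

hartree: E_h = m_e e⁴/(4πε₀ℏ)² = 4.38 × 10^-18 J
Planck energy: E_P = √(ℏc⁵/G) = 1.96 × 10^9 J
0.201 × 4.38 × 10^-18 / 1.96 × 10^9 = 4.50 × 10^-28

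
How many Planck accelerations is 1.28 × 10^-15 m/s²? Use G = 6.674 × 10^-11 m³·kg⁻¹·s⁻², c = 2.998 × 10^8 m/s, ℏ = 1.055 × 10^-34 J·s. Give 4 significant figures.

2.302 × 10^-67

Planck acceleration: a_P = √(c⁷/(ℏG)) = 5.560 × 10^51 m/s².
1.28 × 10^-15 / 5.560 × 10^51 = 2.302 × 10^-67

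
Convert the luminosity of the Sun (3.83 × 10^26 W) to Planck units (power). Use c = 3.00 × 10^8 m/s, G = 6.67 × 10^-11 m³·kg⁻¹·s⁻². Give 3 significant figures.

Planck power: P_P = c⁵/G = 3.64 × 10^52 W.
3.83 × 10^26 / 3.64 × 10^52 = 1.05 × 10^-26

1.05 × 10^-26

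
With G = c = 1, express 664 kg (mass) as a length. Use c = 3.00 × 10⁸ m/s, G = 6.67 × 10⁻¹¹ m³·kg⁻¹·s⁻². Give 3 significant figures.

4.92 × 10⁻²⁵ m

In G = c = 1 units mass has dimensions of length; the conversion factor is G/c².
664 kg × (G/c²) = 4.92 × 10⁻²⁵ m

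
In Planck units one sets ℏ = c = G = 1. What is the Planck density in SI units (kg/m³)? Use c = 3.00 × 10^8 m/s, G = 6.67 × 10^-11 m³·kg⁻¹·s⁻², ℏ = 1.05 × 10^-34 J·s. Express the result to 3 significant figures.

5.20 × 10^96 kg/m³

ρ_P = c⁵/(ℏG²)
  = 2.43 × 10^42 / 4.67 × 10^-55
  = 5.20 × 10^96 kg/m³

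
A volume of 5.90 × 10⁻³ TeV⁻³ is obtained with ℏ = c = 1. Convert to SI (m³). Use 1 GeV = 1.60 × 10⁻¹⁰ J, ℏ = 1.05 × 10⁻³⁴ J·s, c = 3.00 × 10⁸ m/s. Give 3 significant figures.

4.50 × 10⁻⁵⁹ m³

Volume is [L]³ = [E]⁻³·(ℏc)³.
1 GeV⁻³ → (ℏc)³ × (1 GeV in J)⁻³ = 7.63 × 10⁻⁴⁸ m³.
Convert the energy scale: 5.90 × 10⁻³ TeV⁻³ = 5.90 × 10⁻¹² GeV⁻³.
Result: 5.90 × 10⁻¹² × 7.63 × 10⁻⁴⁸ = 4.50 × 10⁻⁵⁹ m³.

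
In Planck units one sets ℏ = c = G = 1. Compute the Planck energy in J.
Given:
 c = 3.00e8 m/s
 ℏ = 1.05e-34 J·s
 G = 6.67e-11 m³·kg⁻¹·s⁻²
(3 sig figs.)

1.96e9 J

E_P = √(ℏc⁵/G)
  = √(3.83e18)
  = 1.96e9 J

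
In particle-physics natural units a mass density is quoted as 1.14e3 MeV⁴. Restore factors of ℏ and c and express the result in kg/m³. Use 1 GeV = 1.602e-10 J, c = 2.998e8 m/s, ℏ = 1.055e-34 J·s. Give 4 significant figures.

2.640e11 kg/m³

Mass density is [E]/(c²[L]³) = [E]⁴/(ℏ³c⁵).
1 GeV⁴ → 1/(ℏ³c⁵) × (1 GeV in J)⁴ = 2.316e20 kg/m³.
Convert the energy scale: 1.14e3 MeV⁴ = 1.14e-9 GeV⁴.
Result: 1.14e-9 × 2.316e20 = 2.640e11 kg/m³.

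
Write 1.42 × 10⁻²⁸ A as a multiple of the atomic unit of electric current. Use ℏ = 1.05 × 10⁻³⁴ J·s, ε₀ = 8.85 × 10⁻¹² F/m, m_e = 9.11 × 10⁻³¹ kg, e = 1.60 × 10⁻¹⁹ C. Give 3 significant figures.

2.13 × 10⁻²⁶

atomic unit of electric current: I_au = e E_h/ℏ = m_e e⁵/((4πε₀)²ℏ³) = 6.67 × 10⁻³ A.
1.42 × 10⁻²⁸ / 6.67 × 10⁻³ = 2.13 × 10⁻²⁶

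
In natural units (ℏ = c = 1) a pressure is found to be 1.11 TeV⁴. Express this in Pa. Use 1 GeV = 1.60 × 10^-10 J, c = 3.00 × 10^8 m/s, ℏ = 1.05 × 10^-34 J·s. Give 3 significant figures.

2.33 × 10^49 Pa

Pressure is [E]/[L]³ = [E]⁴/(ℏc)³.
1 GeV⁴ → 1/(ℏc)³ × (1 GeV in J)⁴ = 2.10 × 10^37 Pa.
Convert the energy scale: 1.11 TeV⁴ = 1.11 × 10^12 GeV⁴.
Result: 1.11 × 10^12 × 2.10 × 10^37 = 2.33 × 10^49 Pa.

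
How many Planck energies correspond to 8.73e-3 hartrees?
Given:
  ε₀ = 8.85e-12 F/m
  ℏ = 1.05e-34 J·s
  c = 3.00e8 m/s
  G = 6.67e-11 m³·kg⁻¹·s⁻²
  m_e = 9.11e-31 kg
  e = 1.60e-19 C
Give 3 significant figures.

1.95e-29

hartree: E_h = m_e e⁴/(4πε₀ℏ)² = 4.38e-18 J
Planck energy: E_P = √(ℏc⁵/G) = 1.96e9 J
8.73e-3 × 4.38e-18 / 1.96e9 = 1.95e-29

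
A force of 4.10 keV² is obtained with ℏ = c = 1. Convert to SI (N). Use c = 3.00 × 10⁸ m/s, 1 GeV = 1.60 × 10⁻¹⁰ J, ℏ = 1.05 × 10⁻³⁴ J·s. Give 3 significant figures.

3.33 × 10⁻⁶ N

Force is [E]/[L] = [E]²/(ℏc); restore (ℏc)⁻¹.
1 GeV² → 1/(ℏc) × (1 GeV in J)² = 8.13 × 10⁵ N.
Convert the energy scale: 4.10 keV² = 4.10 × 10⁻¹² GeV².
Result: 4.10 × 10⁻¹² × 8.13 × 10⁵ = 3.33 × 10⁻⁶ N.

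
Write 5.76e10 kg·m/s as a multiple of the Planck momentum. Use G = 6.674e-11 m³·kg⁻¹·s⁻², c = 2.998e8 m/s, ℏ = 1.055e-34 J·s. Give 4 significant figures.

Planck momentum: p_P = √(ℏc³/G) = 6.527 kg·m/s.
5.76e10 / 6.527 = 8.826e9

8.826e9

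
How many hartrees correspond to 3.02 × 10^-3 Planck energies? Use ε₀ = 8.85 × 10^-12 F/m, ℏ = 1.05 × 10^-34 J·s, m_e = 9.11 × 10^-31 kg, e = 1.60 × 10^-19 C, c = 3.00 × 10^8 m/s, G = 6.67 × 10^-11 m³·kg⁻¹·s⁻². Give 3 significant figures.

Planck energy: E_P = √(ℏc⁵/G) = 1.96 × 10^9 J
hartree: E_h = m_e e⁴/(4πε₀ℏ)² = 4.38 × 10^-18 J
3.02 × 10^-3 × 1.96 × 10^9 / 4.38 × 10^-18 = 1.35 × 10^24

1.35 × 10^24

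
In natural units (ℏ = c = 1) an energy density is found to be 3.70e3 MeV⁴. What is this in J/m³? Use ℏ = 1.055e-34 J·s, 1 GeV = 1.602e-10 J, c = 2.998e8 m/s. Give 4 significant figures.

7.702e28 J/m³

[E]/[L]³ = [E]⁴/(ℏc)³; restore (ℏc)⁻³.
1 GeV⁴ → 1/(ℏc)³ × (1 GeV in J)⁴ = 2.082e37 J/m³.
Convert the energy scale: 3.70e3 MeV⁴ = 3.70e-9 GeV⁴.
Result: 3.70e-9 × 2.082e37 = 7.702e28 J/m³.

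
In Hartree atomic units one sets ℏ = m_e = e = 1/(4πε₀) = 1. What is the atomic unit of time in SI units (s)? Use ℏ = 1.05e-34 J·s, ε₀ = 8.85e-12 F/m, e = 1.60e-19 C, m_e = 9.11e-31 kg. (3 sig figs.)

2.40e-17 s

τ_au = (4πε₀)²ℏ³/(m_e e⁴)
E_h = 4.38e-18 J
ℏ/E_h = 2.40e-17 s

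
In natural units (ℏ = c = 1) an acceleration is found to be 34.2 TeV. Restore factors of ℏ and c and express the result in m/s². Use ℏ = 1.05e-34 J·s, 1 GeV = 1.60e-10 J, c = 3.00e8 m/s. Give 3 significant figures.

1.56e37 m/s²

Acceleration is [L]/[T]² = c·[E]/ℏ.
1 GeV → c/ℏ × (1 GeV in J) = 4.57e32 m/s².
Convert the energy scale: 34.2 TeV = 3.42e4 GeV.
Result: 3.42e4 × 4.57e32 = 1.56e37 m/s².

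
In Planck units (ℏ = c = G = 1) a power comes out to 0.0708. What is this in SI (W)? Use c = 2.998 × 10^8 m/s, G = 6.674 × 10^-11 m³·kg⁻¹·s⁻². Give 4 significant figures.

2.569 × 10^51 W

One Planck power: P_P = c⁵/G = 3.629 × 10^52 W.
0.0708 × 3.629 × 10^52 W = 2.569 × 10^51 W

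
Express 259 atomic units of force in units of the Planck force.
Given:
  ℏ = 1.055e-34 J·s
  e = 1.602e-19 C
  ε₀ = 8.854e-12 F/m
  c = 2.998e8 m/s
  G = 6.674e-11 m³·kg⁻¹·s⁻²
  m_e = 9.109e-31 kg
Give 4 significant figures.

atomic unit of force: F_au = E_h/a₀ = m_e²e⁶/((4πε₀)³ℏ⁴) = 8.220e-8 N
Planck force: F_P = c⁴/G = 1.210e44 N
259 × 8.220e-8 / 1.210e44 = 1.759e-49

1.759e-49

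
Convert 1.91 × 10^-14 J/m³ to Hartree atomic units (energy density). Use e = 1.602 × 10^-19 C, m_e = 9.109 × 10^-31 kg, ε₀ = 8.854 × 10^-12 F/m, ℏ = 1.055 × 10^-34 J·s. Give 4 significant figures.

atomic unit of energy density: u_au = E_h/a₀³ = m_e⁴e¹⁰/((4πε₀)⁵ℏ⁸) = 2.929 × 10^13 J/m³.
1.91 × 10^-14 / 2.929 × 10^13 = 6.521 × 10^-28

6.521 × 10^-28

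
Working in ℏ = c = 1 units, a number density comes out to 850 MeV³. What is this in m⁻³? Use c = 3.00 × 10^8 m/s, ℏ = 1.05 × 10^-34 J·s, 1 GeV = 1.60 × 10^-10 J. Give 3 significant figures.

1.11 × 10^41 m⁻³

Number density is [L]⁻³ = [E]³/(ℏc)³.
1 GeV³ → 1/(ℏc)³ × (1 GeV in J)³ = 1.31 × 10^47 m⁻³.
Convert the energy scale: 850 MeV³ = 8.50 × 10^-7 GeV³.
Result: 8.50 × 10^-7 × 1.31 × 10^47 = 1.11 × 10^41 m⁻³.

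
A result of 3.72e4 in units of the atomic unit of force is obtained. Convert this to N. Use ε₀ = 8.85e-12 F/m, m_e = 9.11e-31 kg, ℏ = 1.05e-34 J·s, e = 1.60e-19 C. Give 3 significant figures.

3.10e-3 N

One atomic unit of force: F_au = E_h/a₀ = m_e²e⁶/((4πε₀)³ℏ⁴) = 8.33e-8 N.
3.72e4 × 8.33e-8 N = 3.10e-3 N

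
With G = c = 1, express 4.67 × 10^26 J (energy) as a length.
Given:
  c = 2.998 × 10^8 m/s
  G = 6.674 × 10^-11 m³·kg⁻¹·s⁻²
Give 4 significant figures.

3.858 × 10^-18 m

Energy → length via G/c⁴.
4.67 × 10^26 J × (G/c⁴) = 3.858 × 10^-18 m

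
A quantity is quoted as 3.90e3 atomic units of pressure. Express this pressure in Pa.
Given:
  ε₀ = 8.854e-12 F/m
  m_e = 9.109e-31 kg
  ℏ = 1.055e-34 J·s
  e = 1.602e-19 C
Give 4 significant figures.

1.142e17 Pa

One atomic unit of pressure: P_au = E_h/a₀³ = m_e⁴e¹⁰/((4πε₀)⁵ℏ⁸) = 2.929e13 Pa.
3.90e3 × 2.929e13 Pa = 1.142e17 Pa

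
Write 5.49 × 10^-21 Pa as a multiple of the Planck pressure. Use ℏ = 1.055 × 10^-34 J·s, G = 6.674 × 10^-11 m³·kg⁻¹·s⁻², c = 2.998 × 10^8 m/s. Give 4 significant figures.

1.185 × 10^-134

Planck pressure: p_P = c⁷/(ℏG²) = 4.632 × 10^113 Pa.
5.49 × 10^-21 / 4.632 × 10^113 = 1.185 × 10^-134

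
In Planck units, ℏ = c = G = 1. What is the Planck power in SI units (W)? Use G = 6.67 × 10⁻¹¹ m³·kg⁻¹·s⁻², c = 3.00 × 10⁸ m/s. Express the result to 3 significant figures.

3.64 × 10⁵² W

The unique combination of the constants set to 1 with dimensions of power is P_P = c⁵/G.
  = 2.43 × 10⁴² / 6.67 × 10⁻¹¹
  = 3.64 × 10⁵² W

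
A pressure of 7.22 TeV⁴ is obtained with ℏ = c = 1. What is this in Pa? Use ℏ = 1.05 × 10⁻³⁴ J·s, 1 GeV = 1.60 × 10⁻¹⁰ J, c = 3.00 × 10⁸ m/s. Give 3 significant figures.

Pressure is [E]/[L]³ = [E]⁴/(ℏc)³.
1 GeV⁴ → 1/(ℏc)³ × (1 GeV in J)⁴ = 2.10 × 10³⁷ Pa.
Convert the energy scale: 7.22 TeV⁴ = 7.22 × 10¹² GeV⁴.
Result: 7.22 × 10¹² × 2.10 × 10³⁷ = 1.51 × 10⁵⁰ Pa.

1.51 × 10⁵⁰ Pa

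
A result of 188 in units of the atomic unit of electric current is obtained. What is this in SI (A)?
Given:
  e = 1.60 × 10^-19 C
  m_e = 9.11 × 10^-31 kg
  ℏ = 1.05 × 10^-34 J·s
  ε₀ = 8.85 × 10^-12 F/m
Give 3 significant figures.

1.25 A

One atomic unit of electric current: I_au = e E_h/ℏ = m_e e⁵/((4πε₀)²ℏ³) = 6.67 × 10^-3 A.
188 × 6.67 × 10^-3 A = 1.25 A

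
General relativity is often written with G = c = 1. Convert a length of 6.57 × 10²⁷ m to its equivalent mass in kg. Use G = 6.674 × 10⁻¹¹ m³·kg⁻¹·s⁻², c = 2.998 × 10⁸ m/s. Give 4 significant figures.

Length → mass via c²/G.
6.57 × 10²⁷ m × (c²/G) = 8.848 × 10⁵⁴ kg

8.848 × 10⁵⁴ kg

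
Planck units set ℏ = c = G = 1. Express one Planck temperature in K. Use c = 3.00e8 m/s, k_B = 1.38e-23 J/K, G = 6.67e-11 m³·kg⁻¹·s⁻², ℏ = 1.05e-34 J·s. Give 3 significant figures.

The unique combination of the constants set to 1 with dimensions of temperature is T_P = √(ℏc⁵/G) / k_B.
  = √(3.83e18) × 7.25e22
  = 1.42e32 K

1.42e32 K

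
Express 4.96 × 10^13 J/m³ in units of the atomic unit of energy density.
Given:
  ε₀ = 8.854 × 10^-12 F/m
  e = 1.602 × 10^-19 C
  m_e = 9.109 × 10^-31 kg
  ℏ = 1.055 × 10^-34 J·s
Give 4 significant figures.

1.693

atomic unit of energy density: u_au = E_h/a₀³ = m_e⁴e¹⁰/((4πε₀)⁵ℏ⁸) = 2.929 × 10^13 J/m³.
4.96 × 10^13 / 2.929 × 10^13 = 1.693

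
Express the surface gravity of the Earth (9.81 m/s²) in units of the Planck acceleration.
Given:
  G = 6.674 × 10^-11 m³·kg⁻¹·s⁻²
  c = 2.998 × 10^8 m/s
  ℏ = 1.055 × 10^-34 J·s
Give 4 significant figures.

1.764 × 10^-51

Planck acceleration: a_P = √(c⁷/(ℏG)) = 5.560 × 10^51 m/s².
9.81 / 5.560 × 10^51 = 1.764 × 10^-51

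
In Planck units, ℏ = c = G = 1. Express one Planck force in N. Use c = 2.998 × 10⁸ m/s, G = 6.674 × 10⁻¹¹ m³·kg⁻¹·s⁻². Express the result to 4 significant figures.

1.210 × 10⁴⁴ N

From ℏ = c = G = 1 the force scale is F_P = c⁴/G.
  = 8.078 × 10³³ / 6.674 × 10⁻¹¹
  = 1.210 × 10⁴⁴ N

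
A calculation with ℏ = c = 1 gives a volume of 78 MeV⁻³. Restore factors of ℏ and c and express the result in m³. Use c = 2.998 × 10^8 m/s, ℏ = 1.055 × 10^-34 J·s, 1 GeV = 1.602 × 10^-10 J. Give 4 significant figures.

6.003 × 10^-37 m³

Volume is [L]³ = [E]⁻³·(ℏc)³.
1 GeV⁻³ → (ℏc)³ × (1 GeV in J)⁻³ = 7.696 × 10^-48 m³.
Convert the energy scale: 78 MeV⁻³ = 7.80 × 10^10 GeV⁻³.
Result: 7.80 × 10^10 × 7.696 × 10^-48 = 6.003 × 10^-37 m³.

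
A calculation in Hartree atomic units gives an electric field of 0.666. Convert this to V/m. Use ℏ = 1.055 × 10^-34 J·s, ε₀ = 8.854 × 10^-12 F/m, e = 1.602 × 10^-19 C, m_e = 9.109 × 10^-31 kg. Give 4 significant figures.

One atomic unit of electric field: E_au = E_h/(e a₀) = m_e²e⁵/((4πε₀)³ℏ⁴) = 5.131 × 10^11 V/m.
0.666 × 5.131 × 10^11 V/m = 3.417 × 10^11 V/m

3.417 × 10^11 V/m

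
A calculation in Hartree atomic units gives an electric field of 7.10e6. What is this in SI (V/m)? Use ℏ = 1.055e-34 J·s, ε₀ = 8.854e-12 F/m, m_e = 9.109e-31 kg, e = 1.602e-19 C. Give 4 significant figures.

3.643e18 V/m

One atomic unit of electric field: E_au = E_h/(e a₀) = m_e²e⁵/((4πε₀)³ℏ⁴) = 5.131e11 V/m.
7.10e6 × 5.131e11 V/m = 3.643e18 V/m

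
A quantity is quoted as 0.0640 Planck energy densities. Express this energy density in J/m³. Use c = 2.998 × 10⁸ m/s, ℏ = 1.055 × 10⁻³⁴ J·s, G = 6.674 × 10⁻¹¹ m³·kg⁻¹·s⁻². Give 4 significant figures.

One Planck energy density: u_P = c⁷/(ℏG²) = 4.632 × 10¹¹³ J/m³.
0.0640 × 4.632 × 10¹¹³ J/m³ = 2.965 × 10¹¹² J/m³

2.965 × 10¹¹² J/m³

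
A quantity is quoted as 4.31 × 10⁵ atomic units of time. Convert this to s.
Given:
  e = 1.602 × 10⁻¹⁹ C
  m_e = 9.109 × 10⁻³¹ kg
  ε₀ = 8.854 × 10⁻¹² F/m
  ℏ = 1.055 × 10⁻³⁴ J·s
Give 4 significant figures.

One atomic unit of time: τ_au = (4πε₀)²ℏ³/(m_e e⁴) = 2.423 × 10⁻¹⁷ s.
4.31 × 10⁵ × 2.423 × 10⁻¹⁷ s = 1.044 × 10⁻¹¹ s

1.044 × 10⁻¹¹ s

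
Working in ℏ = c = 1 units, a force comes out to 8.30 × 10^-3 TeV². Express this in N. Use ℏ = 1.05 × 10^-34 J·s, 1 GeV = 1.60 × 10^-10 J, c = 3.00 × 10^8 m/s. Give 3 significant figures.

6.75 × 10^9 N

Force is [E]/[L] = [E]²/(ℏc); restore (ℏc)⁻¹.
1 GeV² → 1/(ℏc) × (1 GeV in J)² = 8.13 × 10^5 N.
Convert the energy scale: 8.30 × 10^-3 TeV² = 8.30 × 10^3 GeV².
Result: 8.30 × 10^3 × 8.13 × 10^5 = 6.75 × 10^9 N.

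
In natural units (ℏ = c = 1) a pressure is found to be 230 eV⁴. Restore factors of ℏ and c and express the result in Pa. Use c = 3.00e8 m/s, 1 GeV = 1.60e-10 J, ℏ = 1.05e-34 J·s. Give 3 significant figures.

4.82e3 Pa

Pressure is [E]/[L]³ = [E]⁴/(ℏc)³.
1 GeV⁴ → 1/(ℏc)³ × (1 GeV in J)⁴ = 2.10e37 Pa.
Convert the energy scale: 230 eV⁴ = 2.30e-34 GeV⁴.
Result: 2.30e-34 × 2.10e37 = 4.82e3 Pa.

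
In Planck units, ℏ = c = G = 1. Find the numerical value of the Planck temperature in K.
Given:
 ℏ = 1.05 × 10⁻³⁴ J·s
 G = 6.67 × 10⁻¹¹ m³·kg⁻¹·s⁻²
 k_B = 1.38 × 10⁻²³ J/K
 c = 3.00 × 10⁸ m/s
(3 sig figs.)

From ℏ = c = G = 1 the temperature scale is T_P = √(ℏc⁵/G) / k_B.
  = √(3.83 × 10¹⁸) × 7.25 × 10²²
  = 1.42 × 10³² K

1.42 × 10³² K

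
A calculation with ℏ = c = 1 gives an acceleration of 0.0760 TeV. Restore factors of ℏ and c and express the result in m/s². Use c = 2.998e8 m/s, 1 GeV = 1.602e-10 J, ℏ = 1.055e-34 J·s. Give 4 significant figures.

3.460e34 m/s²

Acceleration is [L]/[T]² = c·[E]/ℏ.
1 GeV → c/ℏ × (1 GeV in J) = 4.552e32 m/s².
Convert the energy scale: 0.0760 TeV = 76 GeV.
Result: 76 × 4.552e32 = 3.460e34 m/s².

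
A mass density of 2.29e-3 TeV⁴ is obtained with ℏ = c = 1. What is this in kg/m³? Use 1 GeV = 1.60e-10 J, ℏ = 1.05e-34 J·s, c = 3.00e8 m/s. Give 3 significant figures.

Mass density is [E]/(c²[L]³) = [E]⁴/(ℏ³c⁵).
1 GeV⁴ → 1/(ℏ³c⁵) × (1 GeV in J)⁴ = 2.33e20 kg/m³.
Convert the energy scale: 2.29e-3 TeV⁴ = 2.29e9 GeV⁴.
Result: 2.29e9 × 2.33e20 = 5.34e29 kg/m³.

5.34e29 kg/m³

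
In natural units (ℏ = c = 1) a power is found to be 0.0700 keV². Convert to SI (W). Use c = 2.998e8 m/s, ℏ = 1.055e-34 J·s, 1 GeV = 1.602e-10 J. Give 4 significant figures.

Power is [E]/[T] = [E]²/ℏ.
1 GeV² → 1/ℏ × (1 GeV in J)² = 2.433e14 W.
Convert the energy scale: 0.0700 keV² = 7.00e-14 GeV².
Result: 7.00e-14 × 2.433e14 = 17.03 W.

17.03 W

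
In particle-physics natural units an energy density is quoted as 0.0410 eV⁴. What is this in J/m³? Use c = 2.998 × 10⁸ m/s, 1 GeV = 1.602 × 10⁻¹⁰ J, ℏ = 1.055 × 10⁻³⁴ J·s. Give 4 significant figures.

0.8535 J/m³

[E]/[L]³ = [E]⁴/(ℏc)³; restore (ℏc)⁻³.
1 GeV⁴ → 1/(ℏc)³ × (1 GeV in J)⁴ = 2.082 × 10³⁷ J/m³.
Convert the energy scale: 0.0410 eV⁴ = 4.10 × 10⁻³⁸ GeV⁴.
Result: 4.10 × 10⁻³⁸ × 2.082 × 10³⁷ = 0.8535 J/m³.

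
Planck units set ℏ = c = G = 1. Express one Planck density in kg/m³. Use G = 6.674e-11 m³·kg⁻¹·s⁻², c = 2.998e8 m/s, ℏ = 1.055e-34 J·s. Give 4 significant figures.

5.154e96 kg/m³

Dimensional analysis gives ρ_P = c⁵/(ℏG²).
  = 2.422e42 / 4.699e-55
  = 5.154e96 kg/m³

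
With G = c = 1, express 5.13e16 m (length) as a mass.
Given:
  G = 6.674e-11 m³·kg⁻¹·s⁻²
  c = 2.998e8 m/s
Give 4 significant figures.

Length → mass via c²/G.
5.13e16 m × (c²/G) = 6.909e43 kg

6.909e43 kg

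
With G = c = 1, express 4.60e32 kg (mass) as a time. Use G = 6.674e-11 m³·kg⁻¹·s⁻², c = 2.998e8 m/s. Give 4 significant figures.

1.139e-3 s

Mass → time via G/c³.
4.60e32 kg × (G/c³) = 1.139e-3 s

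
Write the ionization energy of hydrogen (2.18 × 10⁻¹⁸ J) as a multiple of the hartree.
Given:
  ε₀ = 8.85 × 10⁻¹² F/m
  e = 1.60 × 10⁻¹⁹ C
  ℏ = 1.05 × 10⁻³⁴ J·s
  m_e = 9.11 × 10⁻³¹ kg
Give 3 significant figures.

0.498

hartree: E_h = m_e e⁴/(4πε₀ℏ)² = 4.38 × 10⁻¹⁸ J.
2.18 × 10⁻¹⁸ / 4.38 × 10⁻¹⁸ = 0.498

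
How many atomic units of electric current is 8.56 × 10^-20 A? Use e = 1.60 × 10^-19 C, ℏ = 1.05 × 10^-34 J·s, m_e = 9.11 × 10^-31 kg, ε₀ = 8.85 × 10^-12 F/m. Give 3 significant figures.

1.28 × 10^-17

atomic unit of electric current: I_au = e E_h/ℏ = m_e e⁵/((4πε₀)²ℏ³) = 6.67 × 10^-3 A.
8.56 × 10^-20 / 6.67 × 10^-3 = 1.28 × 10^-17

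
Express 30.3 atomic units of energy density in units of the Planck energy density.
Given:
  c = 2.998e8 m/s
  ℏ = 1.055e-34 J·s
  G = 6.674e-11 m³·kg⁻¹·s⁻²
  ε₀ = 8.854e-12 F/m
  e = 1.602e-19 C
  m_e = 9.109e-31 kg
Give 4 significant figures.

atomic unit of energy density: u_au = E_h/a₀³ = m_e⁴e¹⁰/((4πε₀)⁵ℏ⁸) = 2.929e13 J/m³
Planck energy density: u_P = c⁷/(ℏG²) = 4.632e113 J/m³
30.3 × 2.929e13 / 4.632e113 = 1.916e-99

1.916e-99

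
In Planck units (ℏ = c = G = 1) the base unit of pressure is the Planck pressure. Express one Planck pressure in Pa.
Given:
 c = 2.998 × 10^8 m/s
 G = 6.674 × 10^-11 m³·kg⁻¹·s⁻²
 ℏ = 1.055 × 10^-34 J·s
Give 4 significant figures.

4.632 × 10^113 Pa

p_P = c⁷/(ℏG²)
  = 2.177 × 10^59 / 4.699 × 10^-55
  = 4.632 × 10^113 Pa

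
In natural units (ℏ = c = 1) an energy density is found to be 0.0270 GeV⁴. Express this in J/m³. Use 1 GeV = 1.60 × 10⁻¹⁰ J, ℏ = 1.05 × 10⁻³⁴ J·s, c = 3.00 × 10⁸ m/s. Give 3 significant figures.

5.66 × 10³⁵ J/m³

[E]/[L]³ = [E]⁴/(ℏc)³; restore (ℏc)⁻³.
1 GeV⁴ → 1/(ℏc)³ × (1 GeV in J)⁴ = 2.10 × 10³⁷ J/m³.
Result: 0.0270 × 2.10 × 10³⁷ = 5.66 × 10³⁵ J/m³.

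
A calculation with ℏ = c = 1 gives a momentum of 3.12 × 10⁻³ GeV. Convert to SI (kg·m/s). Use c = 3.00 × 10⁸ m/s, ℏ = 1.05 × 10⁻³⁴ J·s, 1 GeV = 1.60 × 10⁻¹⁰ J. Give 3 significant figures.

1.66 × 10⁻²¹ kg·m/s

Momentum is [E]/c; divide by c.
1 GeV → 1/c × (1 GeV in J) = 5.33 × 10⁻¹⁹ kg·m/s.
Result: 3.12 × 10⁻³ × 5.33 × 10⁻¹⁹ = 1.66 × 10⁻²¹ kg·m/s.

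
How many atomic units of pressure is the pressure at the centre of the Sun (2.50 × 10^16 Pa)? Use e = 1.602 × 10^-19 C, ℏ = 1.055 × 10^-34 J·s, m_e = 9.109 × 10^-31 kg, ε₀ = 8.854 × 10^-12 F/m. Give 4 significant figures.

atomic unit of pressure: P_au = E_h/a₀³ = m_e⁴e¹⁰/((4πε₀)⁵ℏ⁸) = 2.929 × 10^13 Pa.
2.50 × 10^16 / 2.929 × 10^13 = 853.5

853.5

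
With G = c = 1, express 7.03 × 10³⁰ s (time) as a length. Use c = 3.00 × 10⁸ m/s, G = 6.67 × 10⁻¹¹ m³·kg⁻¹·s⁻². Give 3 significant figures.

2.11 × 10³⁹ m

Time → length via c.
7.03 × 10³⁰ s × (c) = 2.11 × 10³⁹ m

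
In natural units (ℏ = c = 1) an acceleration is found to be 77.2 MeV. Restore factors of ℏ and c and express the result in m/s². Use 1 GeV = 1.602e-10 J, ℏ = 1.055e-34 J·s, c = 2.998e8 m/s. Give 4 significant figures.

Acceleration is [L]/[T]² = c·[E]/ℏ.
1 GeV → c/ℏ × (1 GeV in J) = 4.552e32 m/s².
Convert the energy scale: 77.2 MeV = 0.0772 GeV.
Result: 0.0772 × 4.552e32 = 3.514e31 m/s².

3.514e31 m/s²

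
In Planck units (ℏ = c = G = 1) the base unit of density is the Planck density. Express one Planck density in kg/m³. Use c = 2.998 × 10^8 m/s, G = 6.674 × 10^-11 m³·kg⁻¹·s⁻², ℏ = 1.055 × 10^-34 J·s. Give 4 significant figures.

5.154 × 10^96 kg/m³

ρ_P = c⁵/(ℏG²)
  = 2.422 × 10^42 / 4.699 × 10^-55
  = 5.154 × 10^96 kg/m³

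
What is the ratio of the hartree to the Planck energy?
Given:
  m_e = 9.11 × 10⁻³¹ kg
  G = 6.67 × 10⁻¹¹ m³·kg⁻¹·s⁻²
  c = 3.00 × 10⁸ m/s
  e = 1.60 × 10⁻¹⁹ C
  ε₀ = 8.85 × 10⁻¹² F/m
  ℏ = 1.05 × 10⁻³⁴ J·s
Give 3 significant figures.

2.24 × 10⁻²⁷

hartree: E_h = m_e e⁴/(4πε₀ℏ)² = 4.38 × 10⁻¹⁸ J
Planck energy: E_P = √(ℏc⁵/G) = 1.96 × 10⁹ J
ratio = 4.38 × 10⁻¹⁸ / 1.96 × 10⁹ = 2.24 × 10⁻²⁷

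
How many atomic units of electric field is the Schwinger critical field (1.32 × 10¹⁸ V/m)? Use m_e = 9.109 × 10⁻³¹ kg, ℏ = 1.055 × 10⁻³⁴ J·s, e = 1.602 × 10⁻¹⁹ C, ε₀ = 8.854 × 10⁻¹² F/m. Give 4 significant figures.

2.573 × 10⁶

atomic unit of electric field: E_au = E_h/(e a₀) = m_e²e⁵/((4πε₀)³ℏ⁴) = 5.131 × 10¹¹ V/m.
1.32 × 10¹⁸ / 5.131 × 10¹¹ = 2.573 × 10⁶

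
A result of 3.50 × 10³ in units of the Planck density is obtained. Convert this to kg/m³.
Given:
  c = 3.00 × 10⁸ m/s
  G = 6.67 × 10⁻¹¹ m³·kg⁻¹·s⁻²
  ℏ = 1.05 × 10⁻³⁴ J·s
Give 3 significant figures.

One Planck density: ρ_P = c⁵/(ℏG²) = 5.20 × 10⁹⁶ kg/m³.
3.50 × 10³ × 5.20 × 10⁹⁶ kg/m³ = 1.82 × 10¹⁰⁰ kg/m³

1.82 × 10¹⁰⁰ kg/m³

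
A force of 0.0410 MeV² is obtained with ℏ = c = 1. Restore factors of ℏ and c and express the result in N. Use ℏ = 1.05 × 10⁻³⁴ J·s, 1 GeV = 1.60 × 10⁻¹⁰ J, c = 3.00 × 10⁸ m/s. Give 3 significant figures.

0.0333 N

Force is [E]/[L] = [E]²/(ℏc); restore (ℏc)⁻¹.
1 GeV² → 1/(ℏc) × (1 GeV in J)² = 8.13 × 10⁵ N.
Convert the energy scale: 0.0410 MeV² = 4.10 × 10⁻⁸ GeV².
Result: 4.10 × 10⁻⁸ × 8.13 × 10⁵ = 0.0333 N.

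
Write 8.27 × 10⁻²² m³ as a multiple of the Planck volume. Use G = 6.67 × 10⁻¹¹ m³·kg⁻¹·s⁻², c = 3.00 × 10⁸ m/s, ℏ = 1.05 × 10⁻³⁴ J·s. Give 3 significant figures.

1.98 × 10⁸³

Planck volume: V_P = (ℏG/c³)^(3/2) = 4.18 × 10⁻¹⁰⁵ m³.
8.27 × 10⁻²² / 4.18 × 10⁻¹⁰⁵ = 1.98 × 10⁸³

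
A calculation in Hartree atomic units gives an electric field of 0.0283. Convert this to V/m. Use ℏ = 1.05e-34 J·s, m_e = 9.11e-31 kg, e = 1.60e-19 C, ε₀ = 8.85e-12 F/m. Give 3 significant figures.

1.47e10 V/m

One atomic unit of electric field: E_au = E_h/(e a₀) = m_e²e⁵/((4πε₀)³ℏ⁴) = 5.20e11 V/m.
0.0283 × 5.20e11 V/m = 1.47e10 V/m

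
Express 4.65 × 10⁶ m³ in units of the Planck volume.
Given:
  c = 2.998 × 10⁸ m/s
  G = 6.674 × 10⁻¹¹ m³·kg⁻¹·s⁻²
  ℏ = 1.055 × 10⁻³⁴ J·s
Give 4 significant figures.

Planck volume: V_P = (ℏG/c³)^(3/2) = 4.224 × 10⁻¹⁰⁵ m³.
4.65 × 10⁶ / 4.224 × 10⁻¹⁰⁵ = 1.101 × 10¹¹¹

1.101 × 10¹¹¹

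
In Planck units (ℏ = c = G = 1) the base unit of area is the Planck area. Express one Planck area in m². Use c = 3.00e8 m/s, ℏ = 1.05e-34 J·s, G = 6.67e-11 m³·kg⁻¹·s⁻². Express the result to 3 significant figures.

2.59e-70 m²

A_P = ℏG/c³
  = 7.00e-45 / 2.70e25
  = 2.59e-70 m²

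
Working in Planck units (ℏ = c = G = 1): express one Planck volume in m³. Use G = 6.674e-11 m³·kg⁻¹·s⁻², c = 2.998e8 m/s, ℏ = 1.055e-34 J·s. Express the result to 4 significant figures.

4.224e-105 m³

Dimensional analysis gives V_P = (ℏG/c³)^(3/2).
  = √(1.784e-209)
  = 4.224e-105 m³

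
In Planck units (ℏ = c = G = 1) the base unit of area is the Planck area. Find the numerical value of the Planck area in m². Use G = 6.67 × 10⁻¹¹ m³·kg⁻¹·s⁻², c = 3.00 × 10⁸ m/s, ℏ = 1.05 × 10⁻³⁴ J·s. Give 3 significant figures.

A_P = ℏG/c³
  = 7.00 × 10⁻⁴⁵ / 2.70 × 10²⁵
  = 2.59 × 10⁻⁷⁰ m²

2.59 × 10⁻⁷⁰ m²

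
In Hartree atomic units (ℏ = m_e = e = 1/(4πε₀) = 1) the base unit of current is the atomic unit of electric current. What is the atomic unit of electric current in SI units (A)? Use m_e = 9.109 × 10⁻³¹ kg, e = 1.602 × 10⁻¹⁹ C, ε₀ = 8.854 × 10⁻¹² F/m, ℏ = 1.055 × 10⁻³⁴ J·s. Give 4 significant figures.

I_au = e E_h/ℏ = m_e e⁵/((4πε₀)²ℏ³)
E_h = 4.354 × 10⁻¹⁸ J
e·E_h/ℏ = 6.612 × 10⁻³ A

6.612 × 10⁻³ A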